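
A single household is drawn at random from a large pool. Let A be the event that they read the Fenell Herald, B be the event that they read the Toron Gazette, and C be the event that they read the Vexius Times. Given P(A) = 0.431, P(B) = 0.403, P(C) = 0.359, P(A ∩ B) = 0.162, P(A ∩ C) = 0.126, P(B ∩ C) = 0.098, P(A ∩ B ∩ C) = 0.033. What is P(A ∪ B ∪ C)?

0.840

Apply inclusion-exclusion:
P(A ∪ B ∪ C) = 0.431 + 0.403 + 0.359 − 0.162 − 0.126 − 0.098 + 0.033 = 0.840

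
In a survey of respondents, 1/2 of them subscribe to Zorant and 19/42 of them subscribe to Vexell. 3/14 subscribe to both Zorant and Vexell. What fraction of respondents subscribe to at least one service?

By inclusion-exclusion,
P(at least one) = 1/2 + 19/42 − 3/14 = 31/42

31/42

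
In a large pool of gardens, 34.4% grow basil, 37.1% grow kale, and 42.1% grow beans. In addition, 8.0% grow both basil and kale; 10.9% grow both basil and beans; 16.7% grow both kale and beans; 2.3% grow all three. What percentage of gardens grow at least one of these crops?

By inclusion-exclusion,
P(≥1) = 34.4 + 37.1 + 42.1 − 8.0 − 10.9 − 16.7 + 2.3 = 80.3%

80.3%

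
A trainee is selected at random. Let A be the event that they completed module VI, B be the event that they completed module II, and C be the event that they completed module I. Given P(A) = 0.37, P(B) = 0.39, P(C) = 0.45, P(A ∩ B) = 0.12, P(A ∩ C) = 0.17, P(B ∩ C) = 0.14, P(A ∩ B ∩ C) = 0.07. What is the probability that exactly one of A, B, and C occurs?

P(exactly one) = 0.37 + 0.39 + 0.45 − 2·0.12 − 2·0.17 − 2·0.14 + 3·0.07 = 0.56

0.56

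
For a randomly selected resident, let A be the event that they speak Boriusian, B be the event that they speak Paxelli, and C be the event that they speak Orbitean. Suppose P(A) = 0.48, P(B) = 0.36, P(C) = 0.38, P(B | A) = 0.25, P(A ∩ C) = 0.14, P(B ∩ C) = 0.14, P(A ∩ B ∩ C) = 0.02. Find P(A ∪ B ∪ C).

0.84

P(A ∩ B) = P(A)·P(B|A) = 0.48 × 0.25 = 0.12
Apply inclusion-exclusion:
P(A ∪ B ∪ C) = 0.48 + 0.36 + 0.38 − 0.12 − 0.14 − 0.14 + 0.02 = 0.84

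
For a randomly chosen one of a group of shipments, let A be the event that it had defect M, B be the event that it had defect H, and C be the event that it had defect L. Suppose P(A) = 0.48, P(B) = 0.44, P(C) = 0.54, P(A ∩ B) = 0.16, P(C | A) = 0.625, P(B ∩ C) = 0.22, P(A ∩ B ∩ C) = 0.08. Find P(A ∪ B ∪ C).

0.86

P(A ∩ C) = P(A)·P(C|A) = 0.48 × 0.625 = 0.30
By inclusion–exclusion:
P(A ∪ B ∪ C) = 0.48 + 0.44 + 0.54 − 0.16 − 0.30 − 0.22 + 0.08 = 0.86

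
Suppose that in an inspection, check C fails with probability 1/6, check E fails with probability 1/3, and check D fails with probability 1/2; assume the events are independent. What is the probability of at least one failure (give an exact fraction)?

P(none) = (1 − 1/6) × (1 − 1/3) × (1 − 1/2) = 5/6 × 2/3 × 1/2 = 5/18
P(at least one) = 1 − 5/18 = 13/18

13/18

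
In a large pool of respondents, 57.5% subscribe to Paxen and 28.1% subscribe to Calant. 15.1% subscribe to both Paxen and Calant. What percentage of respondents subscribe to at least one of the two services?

70.5%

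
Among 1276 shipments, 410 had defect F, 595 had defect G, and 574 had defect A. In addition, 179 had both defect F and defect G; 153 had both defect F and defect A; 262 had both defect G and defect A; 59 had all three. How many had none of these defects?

By inclusion-exclusion,
N(≥1) = 410 + 595 + 574 − 179 − 153 − 262 + 59 = 1044
None: 1276 − 1044 = 232

232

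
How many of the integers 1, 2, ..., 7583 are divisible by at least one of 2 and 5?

4549

Inclusion–exclusion gives
3791 + 1516 − 758 = 4549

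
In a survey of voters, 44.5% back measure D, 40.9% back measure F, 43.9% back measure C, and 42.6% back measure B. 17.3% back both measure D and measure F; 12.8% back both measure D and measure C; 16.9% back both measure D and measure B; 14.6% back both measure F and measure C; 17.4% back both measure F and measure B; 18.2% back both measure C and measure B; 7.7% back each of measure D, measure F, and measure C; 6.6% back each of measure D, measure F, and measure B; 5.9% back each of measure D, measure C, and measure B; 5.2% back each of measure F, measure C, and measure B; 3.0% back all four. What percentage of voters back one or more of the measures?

Inclusion–exclusion gives
P(≥1) = 44.5 + 40.9 + 43.9 + 42.6 − 17.3 − 12.8 − 16.9 − 14.6 − 17.4 − 18.2 + 7.7 + 6.6 + 5.9 + 5.2 − 3.0 = 97.1%

97.1%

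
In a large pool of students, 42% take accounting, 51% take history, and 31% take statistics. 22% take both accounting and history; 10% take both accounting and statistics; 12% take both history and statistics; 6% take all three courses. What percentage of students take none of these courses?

14%

P(union) = 42 + 51 + 31 − 22 − 10 − 12 + 6 = 86%
P(none) = 100% − 86% = 14%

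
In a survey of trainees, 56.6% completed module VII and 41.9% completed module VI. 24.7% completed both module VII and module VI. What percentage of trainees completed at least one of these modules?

73.8%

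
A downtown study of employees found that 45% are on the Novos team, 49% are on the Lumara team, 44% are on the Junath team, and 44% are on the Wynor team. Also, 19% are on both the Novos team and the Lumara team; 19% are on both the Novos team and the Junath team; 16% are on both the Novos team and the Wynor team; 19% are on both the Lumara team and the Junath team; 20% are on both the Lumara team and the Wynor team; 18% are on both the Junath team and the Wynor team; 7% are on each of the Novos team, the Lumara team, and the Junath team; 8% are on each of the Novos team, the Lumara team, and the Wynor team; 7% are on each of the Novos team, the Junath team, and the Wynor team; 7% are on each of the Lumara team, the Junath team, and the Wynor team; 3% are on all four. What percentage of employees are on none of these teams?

P(at least one) = 45 + 49 + 44 + 44 − 19 − 19 − 16 − 19 − 20 − 18 + 7 + 8 + 7 + 7 − 3 = 97%
P(none) = 100% − 97% = 3%

3%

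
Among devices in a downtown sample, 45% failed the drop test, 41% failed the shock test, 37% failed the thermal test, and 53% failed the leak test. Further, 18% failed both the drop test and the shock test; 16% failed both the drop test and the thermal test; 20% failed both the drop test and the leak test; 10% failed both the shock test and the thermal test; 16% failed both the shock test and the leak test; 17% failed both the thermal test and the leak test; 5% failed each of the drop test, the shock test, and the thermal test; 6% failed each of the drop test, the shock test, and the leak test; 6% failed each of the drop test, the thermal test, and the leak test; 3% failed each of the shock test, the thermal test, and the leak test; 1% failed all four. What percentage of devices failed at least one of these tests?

By inclusion-exclusion,
P(≥1) = 45 + 41 + 37 + 53 − 18 − 16 − 20 − 10 − 16 − 17 + 5 + 6 + 6 + 3 − 1 = 98%

98%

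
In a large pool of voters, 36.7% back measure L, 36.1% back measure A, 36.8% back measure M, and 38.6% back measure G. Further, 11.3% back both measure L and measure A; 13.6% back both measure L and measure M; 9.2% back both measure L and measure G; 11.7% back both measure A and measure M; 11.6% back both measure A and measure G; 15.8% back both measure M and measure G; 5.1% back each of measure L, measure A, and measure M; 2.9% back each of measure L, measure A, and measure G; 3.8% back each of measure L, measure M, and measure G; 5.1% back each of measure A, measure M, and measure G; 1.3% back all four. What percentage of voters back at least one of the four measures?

By inclusion–exclusion:
P(union) = 36.7 + 36.1 + 36.8 + 38.6 − 11.3 − 13.6 − 9.2 − 11.7 − 11.6 − 15.8 + 5.1 + 2.9 + 3.8 + 5.1 − 1.3 = 90.6%

90.6%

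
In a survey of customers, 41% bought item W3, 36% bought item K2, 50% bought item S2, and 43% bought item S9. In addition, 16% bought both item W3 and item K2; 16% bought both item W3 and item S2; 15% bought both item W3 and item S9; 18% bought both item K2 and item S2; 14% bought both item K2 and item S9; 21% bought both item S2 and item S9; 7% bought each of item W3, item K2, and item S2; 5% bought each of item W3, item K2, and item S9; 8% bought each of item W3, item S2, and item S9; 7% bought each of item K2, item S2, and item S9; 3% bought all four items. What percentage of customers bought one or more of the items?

P(union) = 41 + 36 + 50 + 43 − 16 − 16 − 15 − 18 − 14 − 21 + 7 + 5 + 8 + 7 − 3 = 94%

94%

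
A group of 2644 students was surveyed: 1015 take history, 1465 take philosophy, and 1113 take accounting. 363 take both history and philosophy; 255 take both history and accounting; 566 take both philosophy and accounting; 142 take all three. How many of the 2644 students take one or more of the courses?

2551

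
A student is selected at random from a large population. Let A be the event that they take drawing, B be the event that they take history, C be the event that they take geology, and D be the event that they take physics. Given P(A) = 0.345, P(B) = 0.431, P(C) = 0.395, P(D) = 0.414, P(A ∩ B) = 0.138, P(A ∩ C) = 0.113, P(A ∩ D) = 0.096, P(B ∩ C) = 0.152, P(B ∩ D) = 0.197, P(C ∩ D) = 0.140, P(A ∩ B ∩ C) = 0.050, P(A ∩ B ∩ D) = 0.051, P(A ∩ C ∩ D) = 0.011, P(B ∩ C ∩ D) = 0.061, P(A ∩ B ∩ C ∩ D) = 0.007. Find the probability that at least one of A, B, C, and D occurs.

P(A ∪ B ∪ C ∪ D) = 0.345 + 0.431 + 0.395 + 0.414 − 0.138 − 0.113 − 0.096 − 0.152 − 0.197 − 0.140 + 0.050 + 0.051 + 0.011 + 0.061 − 0.007 = 0.915

0.915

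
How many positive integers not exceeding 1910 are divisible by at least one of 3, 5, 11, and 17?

1039

Apply inclusion-exclusion:
636 + 382 + 173 + 112 − 127 − 57 − 37 − 34 − 22 − 10 + 11 + 7 + 3 + 2 − 0 = 1039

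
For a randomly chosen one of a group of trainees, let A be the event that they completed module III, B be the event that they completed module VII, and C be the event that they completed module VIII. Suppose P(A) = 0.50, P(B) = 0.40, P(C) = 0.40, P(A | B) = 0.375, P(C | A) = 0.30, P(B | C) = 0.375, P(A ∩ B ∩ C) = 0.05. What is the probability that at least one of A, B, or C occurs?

P(A ∩ B) = P(B)·P(A|B) = 0.40 × 0.375 = 0.15
P(A ∩ C) = P(A)·P(C|A) = 0.50 × 0.30 = 0.15
P(B ∩ C) = P(C)·P(B|C) = 0.40 × 0.375 = 0.15
P(A ∪ B ∪ C) = 0.50 + 0.40 + 0.40 − 0.15 − 0.15 − 0.15 + 0.05 = 0.90

0.90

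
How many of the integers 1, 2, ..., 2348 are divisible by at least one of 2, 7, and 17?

1401

Apply inclusion-exclusion:
1174 + 335 + 138 − 167 − 69 − 19 + 9 = 1401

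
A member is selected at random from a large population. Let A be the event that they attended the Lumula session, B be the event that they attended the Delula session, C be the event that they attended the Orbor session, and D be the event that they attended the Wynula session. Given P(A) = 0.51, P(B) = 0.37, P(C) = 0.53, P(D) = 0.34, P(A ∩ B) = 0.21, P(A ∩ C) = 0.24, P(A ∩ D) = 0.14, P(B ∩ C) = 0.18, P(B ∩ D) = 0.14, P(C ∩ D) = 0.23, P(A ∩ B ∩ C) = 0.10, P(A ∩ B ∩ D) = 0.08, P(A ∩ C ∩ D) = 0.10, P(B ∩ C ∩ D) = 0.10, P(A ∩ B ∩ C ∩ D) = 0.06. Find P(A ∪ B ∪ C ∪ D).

0.93

P(A ∪ B ∪ C ∪ D) = 0.51 + 0.37 + 0.53 + 0.34 − 0.21 − 0.24 − 0.14 − 0.18 − 0.14 − 0.23 + 0.10 + 0.08 + 0.10 + 0.10 − 0.06 = 0.93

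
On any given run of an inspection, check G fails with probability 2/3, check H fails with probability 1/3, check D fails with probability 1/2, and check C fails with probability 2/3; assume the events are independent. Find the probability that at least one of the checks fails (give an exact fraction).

P(none) = (1 − 2/3) × (1 − 1/3) × (1 − 1/2) × (1 − 2/3) = 1/3 × 2/3 × 1/2 × 1/3 = 1/27
P(at least one) = 1 − 1/27 = 26/27

26/27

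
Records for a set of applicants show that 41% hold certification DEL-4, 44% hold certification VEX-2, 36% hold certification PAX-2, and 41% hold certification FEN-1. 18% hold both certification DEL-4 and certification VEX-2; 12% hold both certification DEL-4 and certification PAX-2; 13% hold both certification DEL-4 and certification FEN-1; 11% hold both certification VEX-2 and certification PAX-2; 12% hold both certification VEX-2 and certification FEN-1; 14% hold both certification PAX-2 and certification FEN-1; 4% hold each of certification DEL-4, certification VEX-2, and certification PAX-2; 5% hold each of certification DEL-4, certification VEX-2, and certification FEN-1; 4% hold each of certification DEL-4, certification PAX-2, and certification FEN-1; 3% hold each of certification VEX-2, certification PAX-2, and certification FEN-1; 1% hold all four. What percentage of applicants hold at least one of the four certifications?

By inclusion–exclusion:
P(union) = 41 + 44 + 36 + 41 − 18 − 12 − 13 − 11 − 12 − 14 + 4 + 5 + 4 + 3 − 1 = 97%

97%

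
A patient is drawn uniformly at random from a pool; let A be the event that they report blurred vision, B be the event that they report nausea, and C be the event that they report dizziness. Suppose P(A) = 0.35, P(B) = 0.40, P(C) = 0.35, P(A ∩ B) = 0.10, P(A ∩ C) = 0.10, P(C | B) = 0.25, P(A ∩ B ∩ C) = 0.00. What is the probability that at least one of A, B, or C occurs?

0.80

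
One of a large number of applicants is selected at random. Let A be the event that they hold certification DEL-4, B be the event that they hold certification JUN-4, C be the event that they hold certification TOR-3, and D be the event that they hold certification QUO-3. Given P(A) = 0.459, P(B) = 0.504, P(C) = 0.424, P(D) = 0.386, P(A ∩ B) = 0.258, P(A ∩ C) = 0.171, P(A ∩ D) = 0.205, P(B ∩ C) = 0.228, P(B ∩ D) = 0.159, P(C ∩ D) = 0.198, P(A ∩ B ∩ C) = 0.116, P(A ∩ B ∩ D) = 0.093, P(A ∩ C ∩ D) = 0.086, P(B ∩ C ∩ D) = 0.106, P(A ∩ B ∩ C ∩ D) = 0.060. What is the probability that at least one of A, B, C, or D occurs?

P(A ∪ B ∪ C ∪ D) = 0.459 + 0.504 + 0.424 + 0.386 − 0.258 − 0.171 − 0.205 − 0.228 − 0.159 − 0.198 + 0.116 + 0.093 + 0.086 + 0.106 − 0.060 = 0.895

0.895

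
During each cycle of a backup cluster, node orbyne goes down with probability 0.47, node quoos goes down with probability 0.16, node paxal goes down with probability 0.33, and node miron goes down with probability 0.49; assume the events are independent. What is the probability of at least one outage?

0.84787516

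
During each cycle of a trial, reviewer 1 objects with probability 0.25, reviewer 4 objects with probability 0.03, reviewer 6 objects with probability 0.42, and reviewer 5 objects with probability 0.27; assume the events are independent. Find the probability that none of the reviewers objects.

0.3080235

P(none) = (1 − 0.25) × (1 − 0.03) × (1 − 0.42) × (1 − 0.27) = 0.75 × 0.97 × 0.58 × 0.73 = 0.3080235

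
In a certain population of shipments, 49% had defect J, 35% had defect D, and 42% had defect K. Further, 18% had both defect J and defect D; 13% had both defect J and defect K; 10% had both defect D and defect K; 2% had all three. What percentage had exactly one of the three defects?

P(exactly one) = 49 + 35 + 42 − 2·18 − 2·13 − 2·10 + 3·2 = 50%

50%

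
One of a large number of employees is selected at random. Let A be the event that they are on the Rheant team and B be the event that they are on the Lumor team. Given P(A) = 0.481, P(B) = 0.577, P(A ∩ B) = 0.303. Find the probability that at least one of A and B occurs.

Apply inclusion-exclusion:
P(A ∪ B) = 0.481 + 0.577 − 0.303 = 0.755

0.755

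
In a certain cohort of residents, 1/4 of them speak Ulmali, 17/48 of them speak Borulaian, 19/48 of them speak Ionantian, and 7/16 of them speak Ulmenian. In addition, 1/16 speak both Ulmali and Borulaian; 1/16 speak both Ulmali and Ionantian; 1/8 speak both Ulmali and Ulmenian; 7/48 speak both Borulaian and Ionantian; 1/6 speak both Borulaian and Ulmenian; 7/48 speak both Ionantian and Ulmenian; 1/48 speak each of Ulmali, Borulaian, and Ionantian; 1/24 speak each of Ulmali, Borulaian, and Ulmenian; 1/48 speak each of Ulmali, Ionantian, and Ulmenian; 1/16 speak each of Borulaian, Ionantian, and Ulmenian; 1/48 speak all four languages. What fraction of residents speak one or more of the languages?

41/48

P(at least one) = 1/4 + 17/48 + 19/48 + 7/16 − 1/16 − 1/16 − 1/8 − 7/48 − 1/6 − 7/48 + 1/48 + 1/24 + 1/48 + 1/16 − 1/48 = 41/48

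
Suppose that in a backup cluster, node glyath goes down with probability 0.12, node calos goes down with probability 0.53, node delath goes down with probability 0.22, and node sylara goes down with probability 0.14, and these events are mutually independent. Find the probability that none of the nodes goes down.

P(none) = (1 − 0.12) × (1 − 0.53) × (1 − 0.22) × (1 − 0.14) = 0.88 × 0.47 × 0.78 × 0.86 = 0.27744288

0.27744288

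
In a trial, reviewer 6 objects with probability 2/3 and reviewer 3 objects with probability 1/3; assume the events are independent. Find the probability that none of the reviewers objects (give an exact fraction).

P(none) = (1 − 2/3) × (1 − 1/3) = 1/3 × 2/3 = 2/9

2/9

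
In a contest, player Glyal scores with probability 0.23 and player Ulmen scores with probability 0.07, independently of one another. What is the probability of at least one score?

0.2839

P(none) = (1 − 0.23) × (1 − 0.07) = 0.77 × 0.93 = 0.7161
P(at least one) = 1 − 0.7161 = 0.2839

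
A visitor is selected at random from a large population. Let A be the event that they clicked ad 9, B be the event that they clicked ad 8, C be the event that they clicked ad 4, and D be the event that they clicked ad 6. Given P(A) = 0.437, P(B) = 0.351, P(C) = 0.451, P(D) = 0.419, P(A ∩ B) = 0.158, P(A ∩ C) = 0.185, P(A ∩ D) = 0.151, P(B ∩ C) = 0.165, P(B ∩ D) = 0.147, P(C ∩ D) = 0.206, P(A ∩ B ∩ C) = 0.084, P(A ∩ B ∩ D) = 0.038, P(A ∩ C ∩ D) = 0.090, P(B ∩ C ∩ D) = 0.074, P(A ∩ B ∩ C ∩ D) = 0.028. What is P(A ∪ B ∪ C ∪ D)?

0.904

Apply inclusion-exclusion:
P(A ∪ B ∪ C ∪ D) = 0.437 + 0.351 + 0.451 + 0.419 − 0.158 − 0.185 − 0.151 − 0.165 − 0.147 − 0.206 + 0.084 + 0.038 + 0.090 + 0.074 − 0.028 = 0.904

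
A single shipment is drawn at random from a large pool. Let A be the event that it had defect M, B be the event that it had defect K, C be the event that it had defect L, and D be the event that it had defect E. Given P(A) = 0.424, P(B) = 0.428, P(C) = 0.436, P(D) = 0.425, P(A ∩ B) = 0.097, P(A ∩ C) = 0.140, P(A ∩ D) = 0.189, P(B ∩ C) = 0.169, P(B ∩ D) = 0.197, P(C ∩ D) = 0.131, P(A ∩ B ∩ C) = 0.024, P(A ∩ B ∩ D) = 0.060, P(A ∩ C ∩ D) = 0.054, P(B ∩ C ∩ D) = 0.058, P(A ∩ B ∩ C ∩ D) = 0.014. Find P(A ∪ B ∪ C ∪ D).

0.972

P(A ∪ B ∪ C ∪ D) = 0.424 + 0.428 + 0.436 + 0.425 − 0.097 − 0.140 − 0.189 − 0.169 − 0.197 − 0.131 + 0.024 + 0.060 + 0.054 + 0.058 − 0.014 = 0.972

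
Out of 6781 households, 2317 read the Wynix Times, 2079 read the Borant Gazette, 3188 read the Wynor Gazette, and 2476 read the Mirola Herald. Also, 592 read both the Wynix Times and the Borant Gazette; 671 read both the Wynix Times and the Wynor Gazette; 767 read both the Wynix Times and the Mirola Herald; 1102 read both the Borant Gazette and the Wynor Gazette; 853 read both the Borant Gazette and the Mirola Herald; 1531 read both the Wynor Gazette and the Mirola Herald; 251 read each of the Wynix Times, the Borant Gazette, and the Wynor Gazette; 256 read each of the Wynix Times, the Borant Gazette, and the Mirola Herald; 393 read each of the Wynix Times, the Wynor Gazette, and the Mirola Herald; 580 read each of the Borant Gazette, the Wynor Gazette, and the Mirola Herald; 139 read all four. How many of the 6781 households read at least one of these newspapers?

|union| = 2317 + 2079 + 3188 + 2476 − 592 − 671 − 767 − 1102 − 853 − 1531 + 251 + 256 + 393 + 580 − 139 = 5885

5885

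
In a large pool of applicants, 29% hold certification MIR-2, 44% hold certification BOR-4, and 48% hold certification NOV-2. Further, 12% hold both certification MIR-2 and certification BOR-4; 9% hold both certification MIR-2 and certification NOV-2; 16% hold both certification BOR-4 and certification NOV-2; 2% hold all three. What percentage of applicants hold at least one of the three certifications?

86%

By inclusion-exclusion,
P(≥1) = 29 + 44 + 48 − 12 − 9 − 16 + 2 = 86%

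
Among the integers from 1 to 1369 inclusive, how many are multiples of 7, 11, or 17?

⌊1369/7⌋ + ⌊1369/11⌋ + ⌊1369/17⌋ − ⌊1369/77⌋ − ⌊1369/119⌋ − ⌊1369/187⌋ + ⌊1369/1309⌋ = 195 + 124 + 80 − 17 − 11 − 7 + 1 = 365

365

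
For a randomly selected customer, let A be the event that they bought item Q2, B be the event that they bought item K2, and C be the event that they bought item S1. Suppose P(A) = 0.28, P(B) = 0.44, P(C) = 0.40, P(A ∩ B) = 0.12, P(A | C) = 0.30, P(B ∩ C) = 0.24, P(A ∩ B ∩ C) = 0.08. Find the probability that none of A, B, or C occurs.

P(A ∩ C) = P(C)·P(A|C) = 0.40 × 0.30 = 0.12
P(A ∪ B ∪ C) = 0.28 + 0.44 + 0.40 − 0.12 − 0.12 − 0.24 + 0.08 = 0.72
P(none) = 1 − 0.72 = 0.28

0.28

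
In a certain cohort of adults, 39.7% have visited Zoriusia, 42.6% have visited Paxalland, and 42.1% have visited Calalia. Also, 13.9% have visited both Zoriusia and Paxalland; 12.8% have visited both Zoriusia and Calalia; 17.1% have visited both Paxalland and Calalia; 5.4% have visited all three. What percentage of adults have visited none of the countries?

Inclusion–exclusion gives
P(at least one) = 39.7 + 42.6 + 42.1 − 13.9 − 12.8 − 17.1 + 5.4 = 86.0%
P(none) = 100% − 86.0% = 14.0%

14.0%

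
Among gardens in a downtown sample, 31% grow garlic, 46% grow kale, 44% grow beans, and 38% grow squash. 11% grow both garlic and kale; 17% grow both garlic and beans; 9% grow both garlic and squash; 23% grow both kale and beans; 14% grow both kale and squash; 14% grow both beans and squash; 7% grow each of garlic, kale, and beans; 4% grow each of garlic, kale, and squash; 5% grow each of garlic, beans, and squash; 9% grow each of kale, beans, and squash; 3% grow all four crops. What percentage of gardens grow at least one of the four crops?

P(union) = 31 + 46 + 44 + 38 − 11 − 17 − 9 − 23 − 14 − 14 + 7 + 4 + 5 + 9 − 3 = 93%

93%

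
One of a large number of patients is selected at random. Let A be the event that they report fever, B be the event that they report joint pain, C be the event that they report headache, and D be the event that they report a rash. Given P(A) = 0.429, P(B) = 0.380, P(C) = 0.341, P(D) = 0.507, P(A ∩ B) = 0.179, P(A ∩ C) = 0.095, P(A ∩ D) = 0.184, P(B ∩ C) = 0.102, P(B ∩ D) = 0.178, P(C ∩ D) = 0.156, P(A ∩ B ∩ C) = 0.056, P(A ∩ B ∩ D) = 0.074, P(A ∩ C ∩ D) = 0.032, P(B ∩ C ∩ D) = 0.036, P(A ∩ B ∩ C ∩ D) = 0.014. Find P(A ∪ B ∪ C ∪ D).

Apply inclusion-exclusion:
P(A ∪ B ∪ C ∪ D) = 0.429 + 0.380 + 0.341 + 0.507 − 0.179 − 0.095 − 0.184 − 0.102 − 0.178 − 0.156 + 0.056 + 0.074 + 0.032 + 0.036 − 0.014 = 0.947

0.947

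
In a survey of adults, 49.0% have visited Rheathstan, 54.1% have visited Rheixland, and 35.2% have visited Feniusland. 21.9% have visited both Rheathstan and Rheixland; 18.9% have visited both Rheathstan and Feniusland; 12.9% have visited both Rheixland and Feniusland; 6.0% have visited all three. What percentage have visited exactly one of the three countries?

Using the inclusion–exclusion count for exactly one event:
P(exactly one) = 49.0 + 54.1 + 35.2 − 2·21.9 − 2·18.9 − 2·12.9 + 3·6.0 = 48.9%

48.9%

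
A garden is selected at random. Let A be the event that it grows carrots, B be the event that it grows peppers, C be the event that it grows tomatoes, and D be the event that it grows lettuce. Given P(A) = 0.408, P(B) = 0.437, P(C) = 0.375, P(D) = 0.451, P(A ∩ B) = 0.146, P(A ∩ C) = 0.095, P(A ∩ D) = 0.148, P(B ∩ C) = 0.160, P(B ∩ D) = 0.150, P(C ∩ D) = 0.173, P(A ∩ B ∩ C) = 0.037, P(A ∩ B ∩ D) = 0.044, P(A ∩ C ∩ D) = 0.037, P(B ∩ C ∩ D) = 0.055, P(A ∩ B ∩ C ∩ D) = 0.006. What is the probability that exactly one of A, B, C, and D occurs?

P(exactly one) = 0.408 + 0.437 + 0.375 + 0.451 − 2·0.146 − 2·0.095 − 2·0.148 − 2·0.160 − 2·0.150 − 2·0.173 + 3·0.037 + 3·0.044 + 3·0.037 + 3·0.055 − 4·0.006 = 0.422

0.422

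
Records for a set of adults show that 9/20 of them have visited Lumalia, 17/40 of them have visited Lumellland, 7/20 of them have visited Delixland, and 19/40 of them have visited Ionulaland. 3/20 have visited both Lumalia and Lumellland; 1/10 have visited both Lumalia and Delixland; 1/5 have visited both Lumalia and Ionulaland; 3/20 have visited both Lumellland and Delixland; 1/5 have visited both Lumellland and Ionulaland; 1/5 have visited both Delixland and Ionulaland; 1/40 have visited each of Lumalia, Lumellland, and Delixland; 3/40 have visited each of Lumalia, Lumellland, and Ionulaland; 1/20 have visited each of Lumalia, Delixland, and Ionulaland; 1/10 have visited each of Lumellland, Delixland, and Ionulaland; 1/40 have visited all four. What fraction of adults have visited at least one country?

37/40

P(union) = 9/20 + 17/40 + 7/20 + 19/40 − 3/20 − 1/10 − 1/5 − 3/20 − 1/5 − 1/5 + 1/40 + 3/40 + 1/20 + 1/10 − 1/40 = 37/40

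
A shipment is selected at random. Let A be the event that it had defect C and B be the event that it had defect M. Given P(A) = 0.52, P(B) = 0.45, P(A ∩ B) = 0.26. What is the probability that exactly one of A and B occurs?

0.45

P(exactly one) = 0.52 + 0.45 − 2·0.26 = 0.45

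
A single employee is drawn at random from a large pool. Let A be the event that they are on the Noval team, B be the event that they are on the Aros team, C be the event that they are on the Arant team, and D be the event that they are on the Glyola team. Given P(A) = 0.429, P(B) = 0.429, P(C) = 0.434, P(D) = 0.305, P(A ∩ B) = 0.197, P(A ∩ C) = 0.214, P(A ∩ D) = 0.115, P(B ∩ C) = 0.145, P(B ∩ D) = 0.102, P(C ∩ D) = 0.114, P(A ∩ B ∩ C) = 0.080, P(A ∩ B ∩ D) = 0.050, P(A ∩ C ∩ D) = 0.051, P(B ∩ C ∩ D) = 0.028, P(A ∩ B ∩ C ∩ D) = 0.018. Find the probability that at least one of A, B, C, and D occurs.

Apply inclusion-exclusion:
P(A ∪ B ∪ C ∪ D) = 0.429 + 0.429 + 0.434 + 0.305 − 0.197 − 0.214 − 0.115 − 0.145 − 0.102 − 0.114 + 0.080 + 0.050 + 0.051 + 0.028 − 0.018 = 0.901

0.901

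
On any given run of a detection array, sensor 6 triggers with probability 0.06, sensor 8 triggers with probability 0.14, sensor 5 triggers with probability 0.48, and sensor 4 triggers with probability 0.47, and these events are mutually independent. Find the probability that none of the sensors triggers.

0.22279504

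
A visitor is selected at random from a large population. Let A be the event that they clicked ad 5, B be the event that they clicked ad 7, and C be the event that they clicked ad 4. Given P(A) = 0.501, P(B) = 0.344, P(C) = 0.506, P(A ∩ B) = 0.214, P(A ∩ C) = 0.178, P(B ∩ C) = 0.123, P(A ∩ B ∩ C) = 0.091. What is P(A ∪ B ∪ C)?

0.927

P(A ∪ B ∪ C) = 0.501 + 0.344 + 0.506 − 0.214 − 0.178 − 0.123 + 0.091 = 0.927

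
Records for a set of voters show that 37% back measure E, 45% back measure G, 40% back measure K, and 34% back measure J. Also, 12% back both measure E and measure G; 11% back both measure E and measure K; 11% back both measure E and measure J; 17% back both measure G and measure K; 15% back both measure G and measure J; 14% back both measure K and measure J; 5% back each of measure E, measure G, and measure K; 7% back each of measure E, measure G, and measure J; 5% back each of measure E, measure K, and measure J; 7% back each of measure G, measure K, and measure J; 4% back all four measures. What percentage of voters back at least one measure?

P(union) = 37 + 45 + 40 + 34 − 12 − 11 − 11 − 17 − 15 − 14 + 5 + 7 + 5 + 7 − 4 = 96%

96%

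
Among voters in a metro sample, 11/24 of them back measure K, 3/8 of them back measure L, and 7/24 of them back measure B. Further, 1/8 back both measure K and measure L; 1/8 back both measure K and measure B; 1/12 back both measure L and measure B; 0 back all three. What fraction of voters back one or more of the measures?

P(at least one) = 11/24 + 3/8 + 7/24 − 1/8 − 1/8 − 1/12 + 0 = 19/24

19/24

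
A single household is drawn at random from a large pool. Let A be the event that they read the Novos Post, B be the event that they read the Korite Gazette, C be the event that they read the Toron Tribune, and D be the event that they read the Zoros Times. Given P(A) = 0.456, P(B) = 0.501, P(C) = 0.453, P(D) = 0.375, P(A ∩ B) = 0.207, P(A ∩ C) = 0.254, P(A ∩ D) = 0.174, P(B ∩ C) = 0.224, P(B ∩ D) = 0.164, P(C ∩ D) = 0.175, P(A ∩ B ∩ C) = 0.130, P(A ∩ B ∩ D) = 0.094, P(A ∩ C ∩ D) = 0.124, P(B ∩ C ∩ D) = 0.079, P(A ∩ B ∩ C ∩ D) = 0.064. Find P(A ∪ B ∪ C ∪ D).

By inclusion–exclusion:
P(A ∪ B ∪ C ∪ D) = 0.456 + 0.501 + 0.453 + 0.375 − 0.207 − 0.254 − 0.174 − 0.224 − 0.164 − 0.175 + 0.130 + 0.094 + 0.124 + 0.079 − 0.064 = 0.950

0.950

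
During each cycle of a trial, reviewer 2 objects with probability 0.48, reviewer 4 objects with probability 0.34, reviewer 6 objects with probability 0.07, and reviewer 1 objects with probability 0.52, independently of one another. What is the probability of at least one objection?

P(none) = (1 − 0.48) × (1 − 0.34) × (1 − 0.07) × (1 − 0.52) = 0.52 × 0.66 × 0.93 × 0.48 = 0.15320448
P(at least one) = 1 − 0.15320448 = 0.84679552

0.84679552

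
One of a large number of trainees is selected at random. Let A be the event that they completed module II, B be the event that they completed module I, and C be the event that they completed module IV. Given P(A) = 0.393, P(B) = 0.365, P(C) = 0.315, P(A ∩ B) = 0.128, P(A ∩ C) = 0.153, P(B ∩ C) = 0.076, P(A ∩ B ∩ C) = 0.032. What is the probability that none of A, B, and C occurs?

P(A ∪ B ∪ C) = 0.393 + 0.365 + 0.315 − 0.128 − 0.153 − 0.076 + 0.032 = 0.748
P(none) = 1 − 0.748 = 0.252

0.252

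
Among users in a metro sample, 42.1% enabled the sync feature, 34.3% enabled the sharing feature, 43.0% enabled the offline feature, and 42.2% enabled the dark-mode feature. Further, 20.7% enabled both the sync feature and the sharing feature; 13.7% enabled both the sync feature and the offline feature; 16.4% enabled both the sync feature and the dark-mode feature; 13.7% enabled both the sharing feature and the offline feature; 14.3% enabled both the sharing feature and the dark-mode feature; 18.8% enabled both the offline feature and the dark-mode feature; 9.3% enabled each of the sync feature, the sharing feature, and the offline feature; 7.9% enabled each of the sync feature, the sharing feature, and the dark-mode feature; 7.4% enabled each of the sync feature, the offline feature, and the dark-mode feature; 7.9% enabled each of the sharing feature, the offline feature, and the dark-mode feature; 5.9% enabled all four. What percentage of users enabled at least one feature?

P(at least one) = 42.1 + 34.3 + 43.0 + 42.2 − 20.7 − 13.7 − 16.4 − 13.7 − 14.3 − 18.8 + 9.3 + 7.9 + 7.4 + 7.9 − 5.9 = 90.6%

90.6%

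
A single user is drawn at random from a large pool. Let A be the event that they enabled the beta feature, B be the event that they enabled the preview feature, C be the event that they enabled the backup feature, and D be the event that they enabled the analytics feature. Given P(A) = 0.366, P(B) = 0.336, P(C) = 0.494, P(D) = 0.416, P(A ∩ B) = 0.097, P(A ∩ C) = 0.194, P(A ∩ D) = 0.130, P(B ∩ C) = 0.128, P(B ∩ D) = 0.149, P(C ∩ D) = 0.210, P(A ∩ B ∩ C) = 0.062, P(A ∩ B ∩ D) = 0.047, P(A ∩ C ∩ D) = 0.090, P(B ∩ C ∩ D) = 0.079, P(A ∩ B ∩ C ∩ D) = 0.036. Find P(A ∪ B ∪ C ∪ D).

P(A ∪ B ∪ C ∪ D) = 0.366 + 0.336 + 0.494 + 0.416 − 0.097 − 0.194 − 0.130 − 0.128 − 0.149 − 0.210 + 0.062 + 0.047 + 0.090 + 0.079 − 0.036 = 0.946

0.946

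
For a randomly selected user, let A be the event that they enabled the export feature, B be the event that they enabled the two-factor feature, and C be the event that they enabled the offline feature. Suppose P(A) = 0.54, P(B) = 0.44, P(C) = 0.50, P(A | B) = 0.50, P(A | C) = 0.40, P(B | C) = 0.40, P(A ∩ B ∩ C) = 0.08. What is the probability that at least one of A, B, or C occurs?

0.94

P(A ∩ B) = P(B)·P(A|B) = 0.44 × 0.50 = 0.22
P(A ∩ C) = P(C)·P(A|C) = 0.50 × 0.40 = 0.20
P(B ∩ C) = P(C)·P(B|C) = 0.50 × 0.40 = 0.20
By inclusion–exclusion:
P(A ∪ B ∪ C) = 0.54 + 0.44 + 0.50 − 0.22 − 0.20 − 0.20 + 0.08 = 0.94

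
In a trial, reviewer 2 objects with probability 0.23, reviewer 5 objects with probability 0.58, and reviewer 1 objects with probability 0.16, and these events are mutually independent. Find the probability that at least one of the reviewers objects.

0.728344

Since the events are independent, P(none) is the product of the individual non-occurrence probabilities.
P(none) = (1 − 0.23) × (1 − 0.58) × (1 − 0.16) = 0.77 × 0.42 × 0.84 = 0.271656
P(at least one) = 1 − 0.271656 = 0.728344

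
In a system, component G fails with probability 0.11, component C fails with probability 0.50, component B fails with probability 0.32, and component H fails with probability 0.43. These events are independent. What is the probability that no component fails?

P(none) = (1 − 0.11) × (1 − 0.50) × (1 − 0.32) × (1 − 0.43) = 0.89 × 0.50 × 0.68 × 0.57 = 0.172482

0.172482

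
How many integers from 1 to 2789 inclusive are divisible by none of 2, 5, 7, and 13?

floor(2789/2) + floor(2789/5) + floor(2789/7) + floor(2789/13) − floor(2789/10) − floor(2789/14) − floor(2789/26) − floor(2789/35) − floor(2789/65) − floor(2789/91) + floor(2789/70) + floor(2789/130) + floor(2789/182) + floor(2789/455) − floor(2789/910) = 1394 + 557 + 398 + 214 − 278 − 199 − 107 − 79 − 42 − 30 + 39 + 21 + 15 + 6 − 3 = 1906
2789 − 1906 = 883

883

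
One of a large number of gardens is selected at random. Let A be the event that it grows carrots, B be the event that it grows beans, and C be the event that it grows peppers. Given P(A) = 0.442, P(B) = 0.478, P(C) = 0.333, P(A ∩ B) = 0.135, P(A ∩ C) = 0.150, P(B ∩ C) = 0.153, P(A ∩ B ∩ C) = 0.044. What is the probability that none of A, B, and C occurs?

Inclusion–exclusion gives
P(A ∪ B ∪ C) = 0.442 + 0.478 + 0.333 − 0.135 − 0.150 − 0.153 + 0.044 = 0.859
P(none) = 1 − 0.859 = 0.141

0.141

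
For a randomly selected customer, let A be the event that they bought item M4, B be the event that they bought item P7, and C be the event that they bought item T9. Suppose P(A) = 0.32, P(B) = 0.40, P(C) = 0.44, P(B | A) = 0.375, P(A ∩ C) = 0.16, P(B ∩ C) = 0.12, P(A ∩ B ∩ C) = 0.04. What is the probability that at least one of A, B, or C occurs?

P(A ∩ B) = P(A)·P(B|A) = 0.32 × 0.375 = 0.12
By inclusion–exclusion:
P(A ∪ B ∪ C) = 0.32 + 0.40 + 0.44 − 0.12 − 0.16 − 0.12 + 0.04 = 0.80

0.80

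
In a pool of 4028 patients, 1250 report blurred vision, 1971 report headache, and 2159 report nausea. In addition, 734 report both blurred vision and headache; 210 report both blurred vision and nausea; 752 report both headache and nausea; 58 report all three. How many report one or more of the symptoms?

3742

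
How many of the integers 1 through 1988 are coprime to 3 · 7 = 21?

1136

Using inclusion–exclusion:
662 + 284 − 94 = 852
1988 − 852 = 1136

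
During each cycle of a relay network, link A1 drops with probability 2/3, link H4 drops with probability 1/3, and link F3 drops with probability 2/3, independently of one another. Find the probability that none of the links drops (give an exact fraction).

Since the events are independent, P(none) is the product of the individual non-occurrence probabilities.
P(none) = (1 − 2/3) × (1 − 1/3) × (1 − 2/3) = 1/3 × 2/3 × 1/3 = 2/27

2/27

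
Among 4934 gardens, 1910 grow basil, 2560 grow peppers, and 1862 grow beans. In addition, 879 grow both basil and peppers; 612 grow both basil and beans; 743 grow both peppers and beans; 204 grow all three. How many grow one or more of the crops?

By inclusion-exclusion,
|union| = 1910 + 2560 + 1862 − 879 − 612 − 743 + 204 = 4302

4302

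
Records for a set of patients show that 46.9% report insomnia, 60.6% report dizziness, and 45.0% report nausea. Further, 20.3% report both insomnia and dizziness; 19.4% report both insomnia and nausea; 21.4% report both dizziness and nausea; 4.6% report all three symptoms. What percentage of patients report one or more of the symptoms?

Apply inclusion-exclusion:
P(≥1) = 46.9 + 60.6 + 45.0 − 20.3 − 19.4 − 21.4 + 4.6 = 96.0%

96.0%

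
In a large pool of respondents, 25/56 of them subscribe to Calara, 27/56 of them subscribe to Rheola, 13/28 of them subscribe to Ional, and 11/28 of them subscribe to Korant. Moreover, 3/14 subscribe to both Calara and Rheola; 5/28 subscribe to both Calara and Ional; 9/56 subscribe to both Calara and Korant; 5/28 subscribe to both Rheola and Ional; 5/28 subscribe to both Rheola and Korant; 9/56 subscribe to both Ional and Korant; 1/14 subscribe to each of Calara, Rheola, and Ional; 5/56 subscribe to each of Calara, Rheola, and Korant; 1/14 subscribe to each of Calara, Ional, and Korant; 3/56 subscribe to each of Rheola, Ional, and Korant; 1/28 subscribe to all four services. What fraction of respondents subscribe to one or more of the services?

27/28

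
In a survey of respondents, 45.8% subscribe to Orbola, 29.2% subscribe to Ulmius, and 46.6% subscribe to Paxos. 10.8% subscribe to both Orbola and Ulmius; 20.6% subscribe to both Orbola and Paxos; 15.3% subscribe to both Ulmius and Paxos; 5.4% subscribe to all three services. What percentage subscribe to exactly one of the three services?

By inclusion–exclusion (exactly-one form):
P(exactly one) = 45.8 + 29.2 + 46.6 − 2·10.8 − 2·20.6 − 2·15.3 + 3·5.4 = 44.4%

44.4%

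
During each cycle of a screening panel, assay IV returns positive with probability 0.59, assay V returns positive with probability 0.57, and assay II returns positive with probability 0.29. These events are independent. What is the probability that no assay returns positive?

P(none) = (1 − 0.59) × (1 − 0.57) × (1 − 0.29) = 0.41 × 0.43 × 0.71 = 0.125173

0.125173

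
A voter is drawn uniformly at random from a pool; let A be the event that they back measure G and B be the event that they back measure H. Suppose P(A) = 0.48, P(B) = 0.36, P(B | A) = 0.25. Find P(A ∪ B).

0.72

P(A ∩ B) = P(A)·P(B|A) = 0.48 × 0.25 = 0.12
Inclusion–exclusion gives
P(A ∪ B) = 0.48 + 0.36 − 0.12 = 0.72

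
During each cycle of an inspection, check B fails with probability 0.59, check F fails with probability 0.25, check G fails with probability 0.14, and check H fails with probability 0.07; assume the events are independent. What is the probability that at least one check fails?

0.7540615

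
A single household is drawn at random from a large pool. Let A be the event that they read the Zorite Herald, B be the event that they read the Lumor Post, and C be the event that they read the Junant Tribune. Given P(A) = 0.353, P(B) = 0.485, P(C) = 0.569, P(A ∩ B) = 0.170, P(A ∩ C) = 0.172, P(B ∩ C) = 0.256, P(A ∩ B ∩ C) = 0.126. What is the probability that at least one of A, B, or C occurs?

0.935

Apply inclusion-exclusion:
P(A ∪ B ∪ C) = 0.353 + 0.485 + 0.569 − 0.170 − 0.172 − 0.256 + 0.126 = 0.935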